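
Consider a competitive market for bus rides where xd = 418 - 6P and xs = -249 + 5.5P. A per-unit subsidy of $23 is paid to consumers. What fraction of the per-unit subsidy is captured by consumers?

Pre-subsidy: 418 - 6P = -249 + 5.5P gives P* = 58, x* = 70.
With the rebate, buyers effectively pay Pb = Ps − 23, where Ps is the price sellers receive.
Demand in terms of Ps becomes xd = 418 − 6(Ps − 23) = 556 - 6Ps. Setting this equal to supply: 556 - 6Ps = -249 + 5.5Ps, so Ps = 70.
Buyers pay Pb = 70 − 23 = 47; x' = -249 + 5.5·70 = 136.
Buyers' price falls by P* − Pb = 58 − 47 = 11; sellers' price rises by Ps − P* = 70 − 58 = 12.
So consumers capture 11/23 = 11/23 of each unit of subsidy.

Consumer share = 11/23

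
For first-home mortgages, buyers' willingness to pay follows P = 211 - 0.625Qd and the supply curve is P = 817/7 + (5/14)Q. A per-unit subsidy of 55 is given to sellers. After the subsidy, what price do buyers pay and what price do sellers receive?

Buyers pay 116; sellers receive 171

Pre-subsidy: 211 - 0.625Q = 817/7 + (5/14)Q gives Q* = 96 and P* = 151.
With the subsidy, sellers receive Ps = Pb + 55 for each unit, where Pb is the price buyers pay.
On the curves, Pb = 211 - 0.625Q and Ps = 817/7 + (5/14)Q; the wedge Ps − Pb = 55 gives 817/7 + (5/14)Q − (211 - 0.625Q) = 55, so Q' = 152.
Then Pb = 211 − 0.625·152 = 116 and Ps = 817/7 + (5/14)·152 = 171.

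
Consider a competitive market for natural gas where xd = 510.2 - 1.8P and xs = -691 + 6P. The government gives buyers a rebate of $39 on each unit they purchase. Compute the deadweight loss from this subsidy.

Pre-subsidy: 510.2 - 1.8P = -691 + 6P gives P* = 154, x* = 233.
With the rebate, buyers effectively pay Pb = Ps − 39, where Ps is the price sellers receive.
Demand in terms of Ps becomes xd = 510.2 − 1.8(Ps − 39) = 580.4 - 1.8Ps. Setting this equal to supply: 580.4 - 1.8Ps = -691 + 6Ps, so Ps = 163.
Buyers pay Pb = 163 − 39 = 124; x' = -691 + 6·163 = 287.
The subsidy expands output by 287 − 233 = 54 past the efficient level; on those units the gap between marginal cost and willingness to pay runs from 0 up to 39.
DWL = ½ × 39 × 54 = 1053.

Deadweight loss = $1053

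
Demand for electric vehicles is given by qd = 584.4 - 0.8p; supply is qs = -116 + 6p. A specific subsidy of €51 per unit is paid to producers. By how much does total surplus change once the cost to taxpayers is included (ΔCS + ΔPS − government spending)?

Pre-subsidy: 584.4 - 0.8p = -116 + 6p gives p* = 103, q* = 502.
With the subsidy, sellers receive ps = pb + 51 for each unit, where pb is the price buyers pay.
Supply in terms of pb becomes qs = -116 + 6(pb + 51) = 190 + 6pb. Setting this equal to demand: 584.4 - 0.8pb = 190 + 6pb, so pb = 58.
Sellers receive ps = 58 + 51 = 109; q' = 584.4 − 0.8·58 = 538.
ΔCS = ½(502 + 538)(103 − 58) = 23400; ΔPS = ½(502 + 538)(109 − 103) = 3120.
Government spending = 51 × 538 = 27438.
Net change = 23400 + 3120 − 27438 = -918. The loss equals the DWL triangle ½·51·36.

Net change in total surplus = -€918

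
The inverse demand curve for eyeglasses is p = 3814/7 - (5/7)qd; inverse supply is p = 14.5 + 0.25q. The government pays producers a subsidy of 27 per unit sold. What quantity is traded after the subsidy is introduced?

q' = 578

Pre-subsidy: 3814/7 - (5/7)q = 14.5 + 0.25q gives q* = 550 and p* = 152.
With the subsidy, sellers receive ps = pb + 27 for each unit, where pb is the price buyers pay.
On the curves, pb = 3814/7 - (5/7)q and ps = 14.5 + 0.25q; the wedge ps − pb = 27 gives 14.5 + 0.25q − (3814/7 - (5/7)q) = 27, so q' = 578.
Then pb = 3814/7 − (5/7)·578 = 132 and ps = 14.5 + 0.25·578 = 159.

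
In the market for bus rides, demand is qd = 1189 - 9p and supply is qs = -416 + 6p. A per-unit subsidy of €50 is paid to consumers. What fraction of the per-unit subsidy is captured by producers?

Producer share = 0.6

Pre-subsidy: 1189 - 9p = -416 + 6p gives p* = 107, q* = 226.
With the rebate, buyers effectively pay pb = ps − 50, where ps is the price sellers receive.
Demand in terms of ps becomes qd = 1189 − 9(ps − 50) = 1639 - 9ps. Setting this equal to supply: 1639 - 9ps = -416 + 6ps, so ps = 137.
Buyers pay pb = 137 − 50 = 87; q' = -416 + 6·137 = 406.
Buyers' price falls by p* − pb = 107 − 87 = 20; sellers' price rises by ps − p* = 137 − 107 = 30.
So producers capture 30/50 = 0.6 of each unit of subsidy.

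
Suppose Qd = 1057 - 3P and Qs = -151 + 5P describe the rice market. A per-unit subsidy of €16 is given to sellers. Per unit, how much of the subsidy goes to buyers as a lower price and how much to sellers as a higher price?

Buyers gain €10 per unit; sellers gain €6 per unit

Pre-subsidy: 1057 - 3P = -151 + 5P gives P* = 151, Q* = 604.
With the subsidy, sellers receive Ps = Pb + 16 for each unit, where Pb is the price buyers pay.
Supply in terms of Pb becomes Qs = -151 + 5(Pb + 16) = -71 + 5Pb. Setting this equal to demand: 1057 - 3Pb = -71 + 5Pb, so Pb = 141.
Sellers receive Ps = 141 + 16 = 157; Q' = 1057 − 3·141 = 634.
Buyers' price falls by P* − Pb = 151 − 141 = 10; sellers' price rises by Ps − P* = 157 − 151 = 6.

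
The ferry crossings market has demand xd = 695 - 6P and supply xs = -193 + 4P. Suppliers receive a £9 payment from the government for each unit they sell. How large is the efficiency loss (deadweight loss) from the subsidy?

Pre-subsidy: 695 - 6P = -193 + 4P gives P* = 88.8, x* = 162.2.
With the subsidy, sellers receive Ps = Pb + 9 for each unit, where Pb is the price buyers pay.
Supply in terms of Pb becomes xs = -193 + 4(Pb + 9) = -157 + 4Pb. Setting this equal to demand: 695 - 6Pb = -157 + 4Pb, so Pb = 85.2.
Sellers receive Ps = 85.2 + 9 = 94.2; x' = 695 − 6·85.2 = 183.8.
The subsidy expands output by 183.8 − 162.2 = 21.6 past the efficient level; on those units the gap between marginal cost and willingness to pay runs from 0 up to 9.
DWL = ½ × 9 × 21.6 = 97.2.

Deadweight loss = £97.2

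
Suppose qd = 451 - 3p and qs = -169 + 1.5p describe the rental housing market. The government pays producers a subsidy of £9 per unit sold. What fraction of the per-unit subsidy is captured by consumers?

Pre-subsidy: 451 - 3p = -169 + 1.5p gives p* = 1240/9, q* = 113/3.
With the subsidy, sellers receive ps = pb + 9 for each unit, where pb is the price buyers pay.
Supply in terms of pb becomes qs = -169 + 1.5(pb + 9) = -155.5 + 1.5pb. Setting this equal to demand: 451 - 3pb = -155.5 + 1.5pb, so pb = 1213/9.
Sellers receive ps = 1213/9 + 9 = 1294/9; q' = 451 − 3·(1213/9) = 140/3.
Buyers' price falls by p* − pb = 1240/9 − 1213/9 = 3; sellers' price rises by ps − p* = 1294/9 − 1240/9 = 6.
So consumers capture 3/9 = 1/3 of each unit of subsidy.

Consumer share = 1/3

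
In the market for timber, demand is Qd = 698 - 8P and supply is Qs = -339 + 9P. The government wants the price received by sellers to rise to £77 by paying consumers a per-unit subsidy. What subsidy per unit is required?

Required subsidy s = £34 per unit

At a seller price of 77, quantity supplied is -339 + 9·77 = 354.
Buyers absorb 354 only when they pay Pb with 698 − 8·Pb = 354, i.e. Pb = 43.
s = Ps − Pb = 77 − 43 = 34.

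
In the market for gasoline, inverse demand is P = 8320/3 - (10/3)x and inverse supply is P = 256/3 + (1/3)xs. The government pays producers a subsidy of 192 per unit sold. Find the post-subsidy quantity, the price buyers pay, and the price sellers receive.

Pre-subsidy: 8320/3 - (10/3)x = 256/3 + (1/3)x gives x* = 8064/11 and P* = 10880/33.
With the subsidy, sellers receive Ps = Pb + 192 for each unit, where Pb is the price buyers pay.
On the curves, Pb = 8320/3 - (10/3)x and Ps = 256/3 + (1/3)x; the wedge Ps − Pb = 192 gives 256/3 + (1/3)x − (8320/3 - (10/3)x) = 192, so x' = 8640/11.
Then Pb = 8320/3 − (10/3)·(8640/11) = 5120/33 and Ps = 256/3 + (1/3)·(8640/11) = 11456/33.

x' = 8640/11; buyers pay 5120/33; sellers receive 11456/33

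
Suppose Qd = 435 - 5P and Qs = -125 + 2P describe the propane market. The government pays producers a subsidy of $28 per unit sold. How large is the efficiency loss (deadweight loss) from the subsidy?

Deadweight loss = $560

Pre-subsidy: 435 - 5P = -125 + 2P gives P* = 80, Q* = 35.
With the subsidy, sellers receive Ps = Pb + 28 for each unit, where Pb is the price buyers pay.
Supply in terms of Pb becomes Qs = -125 + 2(Pb + 28) = -69 + 2Pb. Setting this equal to demand: 435 - 5Pb = -69 + 2Pb, so Pb = 72.
Sellers receive Ps = 72 + 28 = 100; Q' = 435 − 5·72 = 75.
The subsidy expands output by 75 − 35 = 40 past the efficient level; on those units the gap between marginal cost and willingness to pay runs from 0 up to 28.
DWL = ½ × 28 × 40 = 560.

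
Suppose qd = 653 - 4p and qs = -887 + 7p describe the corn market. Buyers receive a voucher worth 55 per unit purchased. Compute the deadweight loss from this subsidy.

Deadweight loss = 3850

Pre-subsidy: 653 - 4p = -887 + 7p gives p* = 140, q* = 93.
With the rebate, buyers effectively pay pb = ps − 55, where ps is the price sellers receive.
Demand in terms of ps becomes qd = 653 − 4(ps − 55) = 873 - 4ps. Setting this equal to supply: 873 - 4ps = -887 + 7ps, so ps = 160.
Buyers pay pb = 160 − 55 = 105; q' = -887 + 7·160 = 233.
The subsidy expands output by 233 − 93 = 140 past the efficient level; on those units the gap between marginal cost and willingness to pay runs from 0 up to 55.
DWL = ½ × 55 × 140 = 3850.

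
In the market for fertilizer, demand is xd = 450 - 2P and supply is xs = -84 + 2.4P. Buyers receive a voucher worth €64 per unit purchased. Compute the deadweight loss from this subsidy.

Pre-subsidy: 450 - 2P = -84 + 2.4P gives P* = 1335/11, x* = 2280/11.
With the rebate, buyers effectively pay Pb = Ps − 64, where Ps is the price sellers receive.
Demand in terms of Ps becomes xd = 450 − 2(Ps − 64) = 578 - 2Ps. Setting this equal to supply: 578 - 2Ps = -84 + 2.4Ps, so Ps = 1655/11.
Buyers pay Pb = 1655/11 − 64 = 951/11; x' = -84 + 2.4·(1655/11) = 3048/11.
The subsidy expands output by 3048/11 − 2280/11 = 768/11 past the efficient level; on those units the gap between marginal cost and willingness to pay runs from 0 up to 64.
DWL = ½ × 64 × 768/11 = 24576/11.

Deadweight loss = 24576/11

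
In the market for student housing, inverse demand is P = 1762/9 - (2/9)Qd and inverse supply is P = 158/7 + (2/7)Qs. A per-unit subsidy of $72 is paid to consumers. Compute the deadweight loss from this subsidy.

Deadweight loss = $5103

Pre-subsidy: 1762/9 - (2/9)Q = 158/7 + (2/7)Q gives Q* = 341 and P* = 120.
With the rebate, buyers effectively pay Pb = Ps − 72, where Ps is the price sellers receive.
On the curves, Pb = 1762/9 - (2/9)Q and Ps = 158/7 + (2/7)Q; the wedge Ps − Pb = 72 gives 158/7 + (2/7)Q − (1762/9 - (2/9)Q) = 72, so Q' = 482.75.
Then Pb = 1762/9 − (2/9)·482.75 = 88.5 and Ps = 158/7 + (2/7)·482.75 = 160.5.
The subsidy expands output by 482.75 − 341 = 141.75 past the efficient level; on those units the gap between marginal cost and willingness to pay runs from 0 up to 72.
DWL = ½ × 72 × 141.75 = 5103.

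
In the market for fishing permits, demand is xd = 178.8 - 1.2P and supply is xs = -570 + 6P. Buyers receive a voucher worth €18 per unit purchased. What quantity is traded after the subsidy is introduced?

Pre-subsidy: 178.8 - 1.2P = -570 + 6P gives P* = 104, x* = 54.
With the rebate, buyers effectively pay Pb = Ps − 18, where Ps is the price sellers receive.
Demand in terms of Ps becomes xd = 178.8 − 1.2(Ps − 18) = 200.4 - 1.2Ps. Setting this equal to supply: 200.4 - 1.2Ps = -570 + 6Ps, so Ps = 107.
Buyers pay Pb = 107 − 18 = 89; x' = -570 + 6·107 = 72.

x' = 72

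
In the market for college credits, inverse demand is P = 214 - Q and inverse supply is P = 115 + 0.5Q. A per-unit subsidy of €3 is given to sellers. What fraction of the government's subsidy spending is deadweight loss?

DWL / government spending = 1/68

Pre-subsidy: 214 - Q = 115 + 0.5Q gives Q* = 66 and P* = 148.
With the subsidy, sellers receive Ps = Pb + 3 for each unit, where Pb is the price buyers pay.
On the curves, Pb = 214 - Q and Ps = 115 + 0.5Q; the wedge Ps − Pb = 3 gives 115 + 0.5Q − (214 - Q) = 3, so Q' = 68.
Then Pb = 214 − 1·68 = 146 and Ps = 115 + 0.5·68 = 149.
ΔCS = ½(66 + 68)(148 − 146) = 134; ΔPS = ½(66 + 68)(149 − 148) = 67.
Government spending = 3 × 68 = 204.
DWL = ½ × 3 × (68 − 66) = 3; fraction = 3 / 204 = 1/68.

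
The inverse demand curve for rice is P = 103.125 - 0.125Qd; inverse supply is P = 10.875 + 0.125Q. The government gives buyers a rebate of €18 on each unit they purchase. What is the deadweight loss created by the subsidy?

Deadweight loss = €648

Pre-subsidy: 103.125 - 0.125Q = 10.875 + 0.125Q gives Q* = 369 and P* = 57.
With the rebate, buyers effectively pay Pb = Ps − 18, where Ps is the price sellers receive.
On the curves, Pb = 103.125 - 0.125Q and Ps = 10.875 + 0.125Q; the wedge Ps − Pb = 18 gives 10.875 + 0.125Q − (103.125 - 0.125Q) = 18, so Q' = 441.
Then Pb = 103.125 − 0.125·441 = 48 and Ps = 10.875 + 0.125·441 = 66.
The subsidy expands output by 441 − 369 = 72 past the efficient level; on those units the gap between marginal cost and willingness to pay runs from 0 up to 18.
DWL = ½ × 18 × 72 = 648.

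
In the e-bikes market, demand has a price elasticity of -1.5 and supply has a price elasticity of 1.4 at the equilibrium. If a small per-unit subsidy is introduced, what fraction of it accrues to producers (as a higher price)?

Producer share = 15/29

For a small subsidy around the equilibrium, the benefit split depends on the relative slopes, which at a point are proportional to the elasticities.
Buyer share = εs/(εs + |εd|) = 1.4/(1.4 + 1.5) = 14/29; seller share = |εd|/(εs + |εd|) = 15/29.
So producers capture 15/29 of the subsidy.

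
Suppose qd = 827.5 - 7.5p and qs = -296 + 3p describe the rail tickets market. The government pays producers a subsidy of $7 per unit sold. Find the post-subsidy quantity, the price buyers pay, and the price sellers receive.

Pre-subsidy: 827.5 - 7.5p = -296 + 3p gives p* = 107, q* = 25.
With the subsidy, sellers receive ps = pb + 7 for each unit, where pb is the price buyers pay.
Supply in terms of pb becomes qs = -296 + 3(pb + 7) = -275 + 3pb. Setting this equal to demand: 827.5 - 7.5pb = -275 + 3pb, so pb = 105.
Sellers receive ps = 105 + 7 = 112; q' = 827.5 − 7.5·105 = 40.

q' = 40; buyers pay $105; sellers receive $112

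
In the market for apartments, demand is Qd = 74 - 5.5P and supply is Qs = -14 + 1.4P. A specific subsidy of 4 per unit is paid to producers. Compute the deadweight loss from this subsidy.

Deadweight loss = 616/69

Pre-subsidy: 74 - 5.5P = -14 + 1.4P gives P* = 880/69, Q* = 266/69.
With the subsidy, sellers receive Ps = Pb + 4 for each unit, where Pb is the price buyers pay.
Supply in terms of Pb becomes Qs = -14 + 1.4(Pb + 4) = -8.4 + 1.4Pb. Setting this equal to demand: 74 - 5.5Pb = -8.4 + 1.4Pb, so Pb = 824/69.
Sellers receive Ps = 824/69 + 4 = 1100/69; Q' = 74 − 5.5·(824/69) = 574/69.
The subsidy expands output by 574/69 − 266/69 = 308/69 past the efficient level; on those units the gap between marginal cost and willingness to pay runs from 0 up to 4.
DWL = ½ × 4 × 308/69 = 616/69.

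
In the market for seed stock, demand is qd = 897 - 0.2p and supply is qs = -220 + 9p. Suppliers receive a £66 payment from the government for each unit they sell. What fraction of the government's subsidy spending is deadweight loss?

DWL / government spending = 297/40739

Pre-subsidy: 897 - 0.2p = -220 + 9p gives p* = 5585/46, q* = 40145/46.
With the subsidy, sellers receive ps = pb + 66 for each unit, where pb is the price buyers pay.
Supply in terms of pb becomes qs = -220 + 9(pb + 66) = 374 + 9pb. Setting this equal to demand: 897 - 0.2pb = 374 + 9pb, so pb = 2615/46.
Sellers receive ps = 2615/46 + 66 = 5651/46; q' = 897 − 0.2·(2615/46) = 40739/46.
ΔCS = ½(40145/46 + 40739/46)(5585/46 − 2615/46) = 30028185/529; ΔPS = ½(40145/46 + 40739/46)(5651/46 − 5585/46) = 667293/529.
Government spending = 66 × 40739/46 = 1344387/23.
DWL = ½ × 66 × (40739/46 − 40145/46) = 9801/23; fraction = (9801/23) / (1344387/23) = 297/40739.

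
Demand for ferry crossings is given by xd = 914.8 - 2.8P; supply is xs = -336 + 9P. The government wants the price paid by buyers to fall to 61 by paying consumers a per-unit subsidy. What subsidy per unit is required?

At a buyer price of 61, quantity demanded is 914.8 − 2.8·61 = 744.
Sellers supply 744 only when they receive Ps with -336 + 9·Ps = 744, i.e. Ps = 120.
s = Ps − Pb = 120 − 61 = 59.

Required subsidy s = 59 per unit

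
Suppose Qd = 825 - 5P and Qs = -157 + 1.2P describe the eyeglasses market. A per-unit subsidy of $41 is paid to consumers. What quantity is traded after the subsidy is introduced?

Pre-subsidy: 825 - 5P = -157 + 1.2P gives P* = 4910/31, Q* = 1025/31.
With the rebate, buyers effectively pay Pb = Ps − 41, where Ps is the price sellers receive.
Demand in terms of Ps becomes Qd = 825 − 5(Ps − 41) = 1030 - 5Ps. Setting this equal to supply: 1030 - 5Ps = -157 + 1.2Ps, so Ps = 5935/31.
Buyers pay Pb = 5935/31 − 41 = 4664/31; Q' = -157 + 1.2·(5935/31) = 2255/31.

Q' = 2255/31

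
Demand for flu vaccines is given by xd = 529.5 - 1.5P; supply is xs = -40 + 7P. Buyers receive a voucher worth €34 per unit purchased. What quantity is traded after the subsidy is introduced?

Pre-subsidy: 529.5 - 1.5P = -40 + 7P gives P* = 67, x* = 429.
With the rebate, buyers effectively pay Pb = Ps − 34, where Ps is the price sellers receive.
Demand in terms of Ps becomes xd = 529.5 − 1.5(Ps − 34) = 580.5 - 1.5Ps. Setting this equal to supply: 580.5 - 1.5Ps = -40 + 7Ps, so Ps = 73.
Buyers pay Pb = 73 − 34 = 39; x' = -40 + 7·73 = 471.

x' = 471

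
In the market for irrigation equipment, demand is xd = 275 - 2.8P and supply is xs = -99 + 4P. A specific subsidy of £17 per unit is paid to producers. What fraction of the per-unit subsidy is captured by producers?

Producer share = 7/17

Pre-subsidy: 275 - 2.8P = -99 + 4P gives P* = 55, x* = 121.
With the subsidy, sellers receive Ps = Pb + 17 for each unit, where Pb is the price buyers pay.
Supply in terms of Pb becomes xs = -99 + 4(Pb + 17) = -31 + 4Pb. Setting this equal to demand: 275 - 2.8Pb = -31 + 4Pb, so Pb = 45.
Sellers receive Ps = 45 + 17 = 62; x' = 275 − 2.8·45 = 149.
Buyers' price falls by P* − Pb = 55 − 45 = 10; sellers' price rises by Ps − P* = 62 − 55 = 7.
So producers capture 7/17 = 7/17 of each unit of subsidy.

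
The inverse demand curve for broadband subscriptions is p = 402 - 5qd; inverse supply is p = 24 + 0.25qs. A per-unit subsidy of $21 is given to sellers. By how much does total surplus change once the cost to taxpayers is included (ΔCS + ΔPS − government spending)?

Pre-subsidy: 402 - 5q = 24 + 0.25q gives q* = 72 and p* = 42.
With the subsidy, sellers receive ps = pb + 21 for each unit, where pb is the price buyers pay.
On the curves, pb = 402 - 5q and ps = 24 + 0.25q; the wedge ps − pb = 21 gives 24 + 0.25q − (402 - 5q) = 21, so q' = 76.
Then pb = 402 − 5·76 = 22 and ps = 24 + 0.25·76 = 43.
ΔCS = ½(72 + 76)(42 − 22) = 1480; ΔPS = ½(72 + 76)(43 − 42) = 74.
Government spending = 21 × 76 = 1596.
Net change = 1480 + 74 − 1596 = -42. The loss equals the DWL triangle ½·21·4.

Net change in total surplus = -$42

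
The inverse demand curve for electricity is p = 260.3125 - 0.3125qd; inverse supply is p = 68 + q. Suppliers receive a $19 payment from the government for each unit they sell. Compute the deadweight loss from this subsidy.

Pre-subsidy: 260.3125 - 0.3125q = 68 + q gives q* = 3077/21 and p* = 4505/21.
With the subsidy, sellers receive ps = pb + 19 for each unit, where pb is the price buyers pay.
On the curves, pb = 260.3125 - 0.3125q and ps = 68 + q; the wedge ps − pb = 19 gives 68 + q − (260.3125 - 0.3125q) = 19, so q' = 161.
Then pb = 260.3125 − 0.3125·161 = 210 and ps = 68 + 1·161 = 229.
The subsidy expands output by 161 − 3077/21 = 304/21 past the efficient level; on those units the gap between marginal cost and willingness to pay runs from 0 up to 19.
DWL = ½ × 19 × 304/21 = 2888/21.

Deadweight loss = 2888/21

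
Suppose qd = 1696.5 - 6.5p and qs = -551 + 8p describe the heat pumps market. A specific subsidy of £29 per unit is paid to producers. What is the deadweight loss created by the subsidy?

Pre-subsidy: 1696.5 - 6.5p = -551 + 8p gives p* = 155, q* = 689.
With the subsidy, sellers receive ps = pb + 29 for each unit, where pb is the price buyers pay.
Supply in terms of pb becomes qs = -551 + 8(pb + 29) = -319 + 8pb. Setting this equal to demand: 1696.5 - 6.5pb = -319 + 8pb, so pb = 139.
Sellers receive ps = 139 + 29 = 168; q' = 1696.5 − 6.5·139 = 793.
The subsidy expands output by 793 − 689 = 104 past the efficient level; on those units the gap between marginal cost and willingness to pay runs from 0 up to 29.
DWL = ½ × 29 × 104 = 1508.

Deadweight loss = £1508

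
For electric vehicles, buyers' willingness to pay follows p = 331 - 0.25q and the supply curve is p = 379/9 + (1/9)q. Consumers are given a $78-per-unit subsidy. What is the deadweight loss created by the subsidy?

Pre-subsidy: 331 - 0.25q = 379/9 + (1/9)q gives q* = 800 and p* = 131.
With the rebate, buyers effectively pay pb = ps − 78, where ps is the price sellers receive.
On the curves, pb = 331 - 0.25q and ps = 379/9 + (1/9)q; the wedge ps − pb = 78 gives 379/9 + (1/9)q − (331 - 0.25q) = 78, so q' = 1016.
Then pb = 331 − 0.25·1016 = 77 and ps = 379/9 + (1/9)·1016 = 155.
The subsidy expands output by 1016 − 800 = 216 past the efficient level; on those units the gap between marginal cost and willingness to pay runs from 0 up to 78.
DWL = ½ × 78 × 216 = 8424.

Deadweight loss = $8424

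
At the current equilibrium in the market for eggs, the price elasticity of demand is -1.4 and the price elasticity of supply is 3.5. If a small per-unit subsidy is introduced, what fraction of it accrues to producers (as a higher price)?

Producer share = 2/7

For a small subsidy around the equilibrium, the benefit split depends on the relative slopes, which at a point are proportional to the elasticities.
Buyer share = εs/(εs + |εd|) = 3.5/(3.5 + 1.4) = 5/7; seller share = |εd|/(εs + |εd|) = 2/7.
So producers capture 2/7 of the subsidy.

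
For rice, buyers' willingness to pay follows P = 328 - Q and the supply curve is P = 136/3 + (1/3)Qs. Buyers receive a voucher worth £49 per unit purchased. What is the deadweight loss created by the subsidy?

Pre-subsidy: 328 - Q = 136/3 + (1/3)Q gives Q* = 212 and P* = 116.
With the rebate, buyers effectively pay Pb = Ps − 49, where Ps is the price sellers receive.
On the curves, Pb = 328 - Q and Ps = 136/3 + (1/3)Q; the wedge Ps − Pb = 49 gives 136/3 + (1/3)Q − (328 - Q) = 49, so Q' = 248.75.
Then Pb = 328 − 1·248.75 = 79.25 and Ps = 136/3 + (1/3)·248.75 = 128.25.
The subsidy expands output by 248.75 − 212 = 36.75 past the efficient level; on those units the gap between marginal cost and willingness to pay runs from 0 up to 49.
DWL = ½ × 49 × 36.75 = 900.375.

Deadweight loss = £900.375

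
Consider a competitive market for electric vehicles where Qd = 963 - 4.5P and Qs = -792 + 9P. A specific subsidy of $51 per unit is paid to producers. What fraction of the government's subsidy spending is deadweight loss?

Pre-subsidy: 963 - 4.5P = -792 + 9P gives P* = 130, Q* = 378.
With the subsidy, sellers receive Ps = Pb + 51 for each unit, where Pb is the price buyers pay.
Supply in terms of Pb becomes Qs = -792 + 9(Pb + 51) = -333 + 9Pb. Setting this equal to demand: 963 - 4.5Pb = -333 + 9Pb, so Pb = 96.
Sellers receive Ps = 96 + 51 = 147; Q' = 963 − 4.5·96 = 531.
ΔCS = ½(378 + 531)(130 − 96) = 15453; ΔPS = ½(378 + 531)(147 − 130) = 7726.5.
Government spending = 51 × 531 = 27081.
DWL = ½ × 51 × (531 − 378) = 3901.5; fraction = 3901.5 / 27081 = 17/118.

DWL / government spending = 17/118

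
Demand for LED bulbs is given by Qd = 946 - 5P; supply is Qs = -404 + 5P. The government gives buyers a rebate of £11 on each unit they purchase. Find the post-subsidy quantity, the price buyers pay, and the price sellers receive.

Q' = 298.5; buyers pay £129.5; sellers receive £140.5

Pre-subsidy: 946 - 5P = -404 + 5P gives P* = 135, Q* = 271.
With the rebate, buyers effectively pay Pb = Ps − 11, where Ps is the price sellers receive.
Demand in terms of Ps becomes Qd = 946 − 5(Ps − 11) = 1001 - 5Ps. Setting this equal to supply: 1001 - 5Ps = -404 + 5Ps, so Ps = 140.5.
Buyers pay Pb = 140.5 − 11 = 129.5; Q' = -404 + 5·140.5 = 298.5.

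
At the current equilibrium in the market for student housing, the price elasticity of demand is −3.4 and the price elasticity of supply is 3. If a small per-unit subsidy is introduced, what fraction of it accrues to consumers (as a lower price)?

Consumer share = 0.46875

For a small subsidy around the equilibrium, the benefit split depends on the relative slopes, which at a point are proportional to the elasticities.
Buyer share = εs/(εs + |εd|) = 3/(3 + 3.4) = 0.46875; seller share = |εd|/(εs + |εd|) = 0.53125.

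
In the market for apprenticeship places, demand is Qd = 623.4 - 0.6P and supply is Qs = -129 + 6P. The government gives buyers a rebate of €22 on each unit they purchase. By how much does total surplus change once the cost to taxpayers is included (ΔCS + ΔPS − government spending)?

Pre-subsidy: 623.4 - 0.6P = -129 + 6P gives P* = 114, Q* = 555.
With the rebate, buyers effectively pay Pb = Ps − 22, where Ps is the price sellers receive.
Demand in terms of Ps becomes Qd = 623.4 − 0.6(Ps − 22) = 636.6 - 0.6Ps. Setting this equal to supply: 636.6 - 0.6Ps = -129 + 6Ps, so Ps = 116.
Buyers pay Pb = 116 − 22 = 94; Q' = -129 + 6·116 = 567.
ΔCS = ½(555 + 567)(114 − 94) = 11220; ΔPS = ½(555 + 567)(116 − 114) = 1122.
Government spending = 22 × 567 = 12474.
Net change = 11220 + 1122 − 12474 = -132. The loss equals the DWL triangle ½·22·12.

Net change in total surplus = -€132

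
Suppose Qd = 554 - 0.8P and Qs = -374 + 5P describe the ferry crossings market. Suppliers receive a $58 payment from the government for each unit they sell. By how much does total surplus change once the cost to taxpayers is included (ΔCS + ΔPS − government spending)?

Net change in total surplus = -$1160

Pre-subsidy: 554 - 0.8P = -374 + 5P gives P* = 160, Q* = 426.
With the subsidy, sellers receive Ps = Pb + 58 for each unit, where Pb is the price buyers pay.
Supply in terms of Pb becomes Qs = -374 + 5(Pb + 58) = -84 + 5Pb. Setting this equal to demand: 554 - 0.8Pb = -84 + 5Pb, so Pb = 110.
Sellers receive Ps = 110 + 58 = 168; Q' = 554 − 0.8·110 = 466.
ΔCS = ½(426 + 466)(160 − 110) = 22300; ΔPS = ½(426 + 466)(168 − 160) = 3568.
Government spending = 58 × 466 = 27028.
Net change = 22300 + 3568 − 27028 = -1160. The loss equals the DWL triangle ½·58·40.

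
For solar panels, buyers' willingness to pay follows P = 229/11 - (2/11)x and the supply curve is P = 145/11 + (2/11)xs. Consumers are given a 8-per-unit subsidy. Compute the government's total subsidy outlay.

Pre-subsidy: 229/11 - (2/11)x = 145/11 + (2/11)x gives x* = 21 and P* = 17.
With the rebate, buyers effectively pay Pb = Ps − 8, where Ps is the price sellers receive.
On the curves, Pb = 229/11 - (2/11)x and Ps = 145/11 + (2/11)x; the wedge Ps − Pb = 8 gives 145/11 + (2/11)x − (229/11 - (2/11)x) = 8, so x' = 43.
Then Pb = 229/11 − (2/11)·43 = 13 and Ps = 145/11 + (2/11)·43 = 21.
Government outlay = subsidy × quantity = 8 × 43 = 344.

Government cost = 344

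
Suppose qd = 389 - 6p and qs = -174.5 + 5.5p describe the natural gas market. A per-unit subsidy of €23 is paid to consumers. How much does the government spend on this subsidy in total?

Government cost = €3703

Pre-subsidy: 389 - 6p = -174.5 + 5.5p gives p* = 49, q* = 95.
With the rebate, buyers effectively pay pb = ps − 23, where ps is the price sellers receive.
Demand in terms of ps becomes qd = 389 − 6(ps − 23) = 527 - 6ps. Setting this equal to supply: 527 - 6ps = -174.5 + 5.5ps, so ps = 61.
Buyers pay pb = 61 − 23 = 38; q' = -174.5 + 5.5·61 = 161.
Government outlay = subsidy × quantity = 23 × 161 = 3703.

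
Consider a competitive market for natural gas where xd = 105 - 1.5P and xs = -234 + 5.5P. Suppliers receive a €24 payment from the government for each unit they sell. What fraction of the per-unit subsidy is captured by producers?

Producer share = 3/14

Pre-subsidy: 105 - 1.5P = -234 + 5.5P gives P* = 339/7, x* = 453/14.
With the subsidy, sellers receive Ps = Pb + 24 for each unit, where Pb is the price buyers pay.
Supply in terms of Pb becomes xs = -234 + 5.5(Pb + 24) = -102 + 5.5Pb. Setting this equal to demand: 105 - 1.5Pb = -102 + 5.5Pb, so Pb = 207/7.
Sellers receive Ps = 207/7 + 24 = 375/7; x' = 105 − 1.5·(207/7) = 849/14.
Buyers' price falls by P* − Pb = 339/7 − 207/7 = 132/7; sellers' price rises by Ps − P* = 375/7 − 339/7 = 36/7.
So producers capture (36/7)/24 = 3/14 of each unit of subsidy.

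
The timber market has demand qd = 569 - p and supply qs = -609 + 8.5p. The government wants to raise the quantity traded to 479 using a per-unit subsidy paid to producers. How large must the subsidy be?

At q = 479, invert demand for the buyer price: pb = (569 − 479)/1 = 90; invert supply for the seller price: ps = (479 − (-609))/8.5 = 128.
The subsidy must fill the gap: s = ps − pb = 128 − 90 = 38.

Required subsidy s = 38 per unit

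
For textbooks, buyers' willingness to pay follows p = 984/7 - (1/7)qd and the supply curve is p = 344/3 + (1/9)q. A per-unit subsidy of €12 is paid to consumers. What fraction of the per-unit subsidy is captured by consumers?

Consumer share = 0.5625

Pre-subsidy: 984/7 - (1/7)q = 344/3 + (1/9)q gives q* = 102 and p* = 126.
With the rebate, buyers effectively pay pb = ps − 12, where ps is the price sellers receive.
On the curves, pb = 984/7 - (1/7)q and ps = 344/3 + (1/9)q; the wedge ps − pb = 12 gives 344/3 + (1/9)q − (984/7 - (1/7)q) = 12, so q' = 149.25.
Then pb = 984/7 − (1/7)·149.25 = 119.25 and ps = 344/3 + (1/9)·149.25 = 131.25.
Buyers' price falls by p* − pb = 126 − 119.25 = 6.75; sellers' price rises by ps − p* = 131.25 − 126 = 5.25.
So consumers capture 6.75/12 = 0.5625 of each unit of subsidy.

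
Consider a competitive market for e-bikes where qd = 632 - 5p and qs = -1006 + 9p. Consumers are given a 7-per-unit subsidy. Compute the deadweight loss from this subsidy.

Deadweight loss = 78.75

Pre-subsidy: 632 - 5p = -1006 + 9p gives p* = 117, q* = 47.
With the rebate, buyers effectively pay pb = ps − 7, where ps is the price sellers receive.
Demand in terms of ps becomes qd = 632 − 5(ps − 7) = 667 - 5ps. Setting this equal to supply: 667 - 5ps = -1006 + 9ps, so ps = 119.5.
Buyers pay pb = 119.5 − 7 = 112.5; q' = -1006 + 9·119.5 = 69.5.
The subsidy expands output by 69.5 − 47 = 22.5 past the efficient level; on those units the gap between marginal cost and willingness to pay runs from 0 up to 7.
DWL = ½ × 7 × 22.5 = 78.75.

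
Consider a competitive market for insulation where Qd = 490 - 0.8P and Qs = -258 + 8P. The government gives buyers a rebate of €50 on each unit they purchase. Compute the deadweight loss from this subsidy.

Deadweight loss = 10000/11

Pre-subsidy: 490 - 0.8P = -258 + 8P gives P* = 85, Q* = 422.
With the rebate, buyers effectively pay Pb = Ps − 50, where Ps is the price sellers receive.
Demand in terms of Ps becomes Qd = 490 − 0.8(Ps − 50) = 530 - 0.8Ps. Setting this equal to supply: 530 - 0.8Ps = -258 + 8Ps, so Ps = 985/11.
Buyers pay Pb = 985/11 − 50 = 435/11; Q' = -258 + 8·(985/11) = 5042/11.
The subsidy expands output by 5042/11 − 422 = 400/11 past the efficient level; on those units the gap between marginal cost and willingness to pay runs from 0 up to 50.
DWL = ½ × 50 × 400/11 = 10000/11.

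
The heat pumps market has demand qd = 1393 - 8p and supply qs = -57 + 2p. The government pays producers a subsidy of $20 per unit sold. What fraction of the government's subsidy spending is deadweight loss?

Pre-subsidy: 1393 - 8p = -57 + 2p gives p* = 145, q* = 233.
With the subsidy, sellers receive ps = pb + 20 for each unit, where pb is the price buyers pay.
Supply in terms of pb becomes qs = -57 + 2(pb + 20) = -17 + 2pb. Setting this equal to demand: 1393 - 8pb = -17 + 2pb, so pb = 141.
Sellers receive ps = 141 + 20 = 161; q' = 1393 − 8·141 = 265.
ΔCS = ½(233 + 265)(145 − 141) = 996; ΔPS = ½(233 + 265)(161 − 145) = 3984.
Government spending = 20 × 265 = 5300.
DWL = ½ × 20 × (265 − 233) = 320; fraction = 320 / 5300 = 16/265.

DWL / government spending = 16/265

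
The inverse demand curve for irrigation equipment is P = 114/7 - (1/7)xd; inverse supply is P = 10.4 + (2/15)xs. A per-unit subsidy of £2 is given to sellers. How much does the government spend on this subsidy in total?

Pre-subsidy: 114/7 - (1/7)x = 10.4 + (2/15)x gives x* = 618/29 and P* = 384/29.
With the subsidy, sellers receive Ps = Pb + 2 for each unit, where Pb is the price buyers pay.
On the curves, Pb = 114/7 - (1/7)x and Ps = 10.4 + (2/15)x; the wedge Ps − Pb = 2 gives 10.4 + (2/15)x − (114/7 - (1/7)x) = 2, so x' = 828/29.
Then Pb = 114/7 − (1/7)·(828/29) = 354/29 and Ps = 10.4 + (2/15)·(828/29) = 412/29.
Government outlay = subsidy × quantity = 2 × 828/29 = 1656/29.

Government cost = 1656/29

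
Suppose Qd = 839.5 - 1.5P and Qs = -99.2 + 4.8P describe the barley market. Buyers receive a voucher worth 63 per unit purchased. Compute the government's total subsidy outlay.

Pre-subsidy: 839.5 - 1.5P = -99.2 + 4.8P gives P* = 149, Q* = 616.
With the rebate, buyers effectively pay Pb = Ps − 63, where Ps is the price sellers receive.
Demand in terms of Ps becomes Qd = 839.5 − 1.5(Ps − 63) = 934 - 1.5Ps. Setting this equal to supply: 934 - 1.5Ps = -99.2 + 4.8Ps, so Ps = 164.
Buyers pay Pb = 164 − 63 = 101; Q' = -99.2 + 4.8·164 = 688.
Government outlay = subsidy × quantity = 63 × 688 = 43344.

Government cost = 43344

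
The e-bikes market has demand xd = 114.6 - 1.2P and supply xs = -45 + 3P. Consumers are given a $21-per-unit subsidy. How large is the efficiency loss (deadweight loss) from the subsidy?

Pre-subsidy: 114.6 - 1.2P = -45 + 3P gives P* = 38, x* = 69.
With the rebate, buyers effectively pay Pb = Ps − 21, where Ps is the price sellers receive.
Demand in terms of Ps becomes xd = 114.6 − 1.2(Ps − 21) = 139.8 - 1.2Ps. Setting this equal to supply: 139.8 - 1.2Ps = -45 + 3Ps, so Ps = 44.
Buyers pay Pb = 44 − 21 = 23; x' = -45 + 3·44 = 87.
The subsidy expands output by 87 − 69 = 18 past the efficient level; on those units the gap between marginal cost and willingness to pay runs from 0 up to 21.
DWL = ½ × 21 × 18 = 189.

Deadweight loss = $189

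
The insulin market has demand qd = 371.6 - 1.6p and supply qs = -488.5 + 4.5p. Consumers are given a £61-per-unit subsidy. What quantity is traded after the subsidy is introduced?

Pre-subsidy: 371.6 - 1.6p = -488.5 + 4.5p gives p* = 141, q* = 146.
With the rebate, buyers effectively pay pb = ps − 61, where ps is the price sellers receive.
Demand in terms of ps becomes qd = 371.6 − 1.6(ps − 61) = 469.2 - 1.6ps. Setting this equal to supply: 469.2 - 1.6ps = -488.5 + 4.5ps, so ps = 157.
Buyers pay pb = 157 − 61 = 96; q' = -488.5 + 4.5·157 = 218.

q' = 218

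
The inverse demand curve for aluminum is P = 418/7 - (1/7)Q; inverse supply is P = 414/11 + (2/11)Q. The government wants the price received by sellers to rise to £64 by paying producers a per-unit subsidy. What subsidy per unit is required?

At a seller price of 64, quantity supplied is -207 + 5.5·64 = 145.
Buyers absorb 145 only when they pay Pb = 418/7 − (1/7)·145 = 39.
s = Ps − Pb = 64 − 39 = 25.

Required subsidy s = £25 per unit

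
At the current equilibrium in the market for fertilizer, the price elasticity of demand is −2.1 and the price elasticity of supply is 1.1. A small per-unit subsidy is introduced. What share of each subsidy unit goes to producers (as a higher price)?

Producer share = 0.65625

For a small subsidy around the equilibrium, the benefit split depends on the relative slopes, which at a point are proportional to the elasticities.
Buyer share = εs/(εs + |εd|) = 1.1/(1.1 + 2.1) = 0.34375; seller share = |εd|/(εs + |εd|) = 0.65625.
So producers capture 0.65625 of the subsidy.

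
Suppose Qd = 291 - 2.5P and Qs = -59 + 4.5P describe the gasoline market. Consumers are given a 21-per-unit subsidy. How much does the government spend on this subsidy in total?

Government cost = 4194.75

Pre-subsidy: 291 - 2.5P = -59 + 4.5P gives P* = 50, Q* = 166.
With the rebate, buyers effectively pay Pb = Ps − 21, where Ps is the price sellers receive.
Demand in terms of Ps becomes Qd = 291 − 2.5(Ps − 21) = 343.5 - 2.5Ps. Setting this equal to supply: 343.5 - 2.5Ps = -59 + 4.5Ps, so Ps = 57.5.
Buyers pay Pb = 57.5 − 21 = 36.5; Q' = -59 + 4.5·57.5 = 199.75.
Government outlay = subsidy × quantity = 21 × 199.75 = 4194.75.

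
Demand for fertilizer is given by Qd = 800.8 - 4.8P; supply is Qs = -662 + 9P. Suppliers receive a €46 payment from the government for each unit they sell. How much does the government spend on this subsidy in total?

Pre-subsidy: 800.8 - 4.8P = -662 + 9P gives P* = 106, Q* = 292.
With the subsidy, sellers receive Ps = Pb + 46 for each unit, where Pb is the price buyers pay.
Supply in terms of Pb becomes Qs = -662 + 9(Pb + 46) = -248 + 9Pb. Setting this equal to demand: 800.8 - 4.8Pb = -248 + 9Pb, so Pb = 76.
Sellers receive Ps = 76 + 46 = 122; Q' = 800.8 − 4.8·76 = 436.
Government outlay = subsidy × quantity = 46 × 436 = 20056.

Government cost = €20056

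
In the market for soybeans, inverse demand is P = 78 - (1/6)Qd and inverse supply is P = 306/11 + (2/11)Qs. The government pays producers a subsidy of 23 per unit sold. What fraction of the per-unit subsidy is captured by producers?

Producer share = 12/23

Pre-subsidy: 78 - (1/6)Q = 306/11 + (2/11)Q gives Q* = 144 and P* = 54.
With the subsidy, sellers receive Ps = Pb + 23 for each unit, where Pb is the price buyers pay.
On the curves, Pb = 78 - (1/6)Q and Ps = 306/11 + (2/11)Q; the wedge Ps − Pb = 23 gives 306/11 + (2/11)Q − (78 - (1/6)Q) = 23, so Q' = 210.
Then Pb = 78 − (1/6)·210 = 43 and Ps = 306/11 + (2/11)·210 = 66.
Buyers' price falls by P* − Pb = 54 − 43 = 11; sellers' price rises by Ps − P* = 66 − 54 = 12.
So producers capture 12/23 = 12/23 of each unit of subsidy.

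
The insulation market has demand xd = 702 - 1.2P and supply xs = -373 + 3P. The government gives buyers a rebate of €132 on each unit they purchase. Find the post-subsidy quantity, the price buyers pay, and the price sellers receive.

x' = 508; buyers pay 485/3; sellers receive 881/3

Pre-subsidy: 702 - 1.2P = -373 + 3P gives P* = 5375/21, x* = 2764/7.
With the rebate, buyers effectively pay Pb = Ps − 132, where Ps is the price sellers receive.
Demand in terms of Ps becomes xd = 702 − 1.2(Ps − 132) = 860.4 - 1.2Ps. Setting this equal to supply: 860.4 - 1.2Ps = -373 + 3Ps, so Ps = 881/3.
Buyers pay Pb = 881/3 − 132 = 485/3; x' = -373 + 3·(881/3) = 508.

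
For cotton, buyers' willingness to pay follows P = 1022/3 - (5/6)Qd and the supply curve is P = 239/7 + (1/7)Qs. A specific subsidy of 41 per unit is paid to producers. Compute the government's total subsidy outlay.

Government cost = 14596

Pre-subsidy: 1022/3 - (5/6)Q = 239/7 + (1/7)Q gives Q* = 314 and P* = 79.
With the subsidy, sellers receive Ps = Pb + 41 for each unit, where Pb is the price buyers pay.
On the curves, Pb = 1022/3 - (5/6)Q and Ps = 239/7 + (1/7)Q; the wedge Ps − Pb = 41 gives 239/7 + (1/7)Q − (1022/3 - (5/6)Q) = 41, so Q' = 356.
Then Pb = 1022/3 − (5/6)·356 = 44 and Ps = 239/7 + (1/7)·356 = 85.
Government outlay = subsidy × quantity = 41 × 356 = 14596.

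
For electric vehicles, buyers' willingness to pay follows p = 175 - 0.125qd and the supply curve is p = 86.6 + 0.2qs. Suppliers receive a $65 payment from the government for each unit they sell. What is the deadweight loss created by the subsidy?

Pre-subsidy: 175 - 0.125q = 86.6 + 0.2q gives q* = 272 and p* = 141.
With the subsidy, sellers receive ps = pb + 65 for each unit, where pb is the price buyers pay.
On the curves, pb = 175 - 0.125q and ps = 86.6 + 0.2q; the wedge ps − pb = 65 gives 86.6 + 0.2q − (175 - 0.125q) = 65, so q' = 472.
Then pb = 175 − 0.125·472 = 116 and ps = 86.6 + 0.2·472 = 181.
The subsidy expands output by 472 − 272 = 200 past the efficient level; on those units the gap between marginal cost and willingness to pay runs from 0 up to 65.
DWL = ½ × 65 × 200 = 6500.

Deadweight loss = $6500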